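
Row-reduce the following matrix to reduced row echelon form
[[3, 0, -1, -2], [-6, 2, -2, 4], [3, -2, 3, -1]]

ρ1 -> 1/3·ρ1
  [  1   0  -1/3  -2/3 ]
  [ -6   2    -2     4 ]
  [  3  -2     3    -1 ]
ρ2 -> ρ2 + 6·ρ1
  [ 1   0  -1/3  -2/3 ]
  [ 0   2    -4     0 ]
  [ 3  -2     3    -1 ]
ρ3 -> ρ3 − 3·ρ1
  [ 1   0  -1/3  -2/3 ]
  [ 0   2    -4     0 ]
  [ 0  -2     4     1 ]
ρ2 -> 1/2·ρ2
  [ 1   0  -1/3  -2/3 ]
  [ 0   1    -2     0 ]
  [ 0  -2     4     1 ]
ρ3 -> ρ3 + 2·ρ2
  [ 1  0  -1/3  -2/3 ]
  [ 0  1    -2     0 ]
  [ 0  0     0     1 ]
ρ1 -> ρ1 + 2/3·ρ3
  [ 1  0  -1/3  0 ]
  [ 0  1    -2  0 ]
  [ 0  0     0  1 ]

[[1, 0, -1/3, 0], [0, 1, -2, 0], [0, 0, 0, 1]]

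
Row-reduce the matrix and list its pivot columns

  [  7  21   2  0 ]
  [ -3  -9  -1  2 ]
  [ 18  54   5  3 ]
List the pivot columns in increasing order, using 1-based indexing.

1, 3, 4

R1 := 1/7·R1
  [  1   3  2/7  0 ]
  [ -3  -9   -1  2 ]
  [ 18  54    5  3 ]
R2 := R2 + 3·R1
  [  1   3   2/7  0 ]
  [  0   0  -1/7  2 ]
  [ 18  54     5  3 ]
R3 := R3 − 18·R1
  [ 1  3   2/7  0 ]
  [ 0  0  -1/7  2 ]
  [ 0  0  -1/7  3 ]
R2 := -7·R2
  [ 1  3   2/7    0 ]
  [ 0  0     1  -14 ]
  [ 0  0  -1/7    3 ]
R3 := R3 + 1/7·R2
  [ 1  3  2/7    0 ]
  [ 0  0    1  -14 ]
  [ 0  0    0    1 ]
R2 := R2 + 14·R3
  [ 1  3  2/7  0 ]
  [ 0  0    1  0 ]
  [ 0  0    0  1 ]
R1 := R1 − 2/7·R2
  [ 1  3  0  0 ]
  [ 0  0  1  0 ]
  [ 0  0  0  1 ]
Pivot columns are the columns containing a leading 1.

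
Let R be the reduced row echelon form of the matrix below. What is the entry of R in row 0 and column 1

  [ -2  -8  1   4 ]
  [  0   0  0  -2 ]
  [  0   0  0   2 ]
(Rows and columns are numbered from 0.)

4

r1 → -1/2·r1
  [ 1  4  -1/2  -2 ]
  [ 0  0     0  -2 ]
  [ 0  0     0   2 ]
r2 → -1/2·r2
  [ 1  4  -1/2  -2 ]
  [ 0  0     0   1 ]
  [ 0  0     0   2 ]
r3 → r3 − 2·r2
  [ 1  4  -1/2  -2 ]
  [ 0  0     0   1 ]
  [ 0  0     0   0 ]
r1 → r1 + 2·r2
  [ 1  4  -1/2  0 ]
  [ 0  0     0  1 ]
  [ 0  0     0  0 ]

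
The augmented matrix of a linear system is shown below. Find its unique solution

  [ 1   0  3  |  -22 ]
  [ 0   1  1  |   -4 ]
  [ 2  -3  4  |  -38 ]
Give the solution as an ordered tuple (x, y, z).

(-4, 2, -6)

R3 ← R3 − 2·R1
R3 ← R3 + 3·R2
R2 ← R2 − R3
R1 ← R1 − 3·R3
Reading off the last column: x = -4, y = 2, z = -6.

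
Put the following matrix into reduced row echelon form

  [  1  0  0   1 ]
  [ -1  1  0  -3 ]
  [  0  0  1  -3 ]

R2 := R2 + R1

[[1, 0, 0, 1], [0, 1, 0, -2], [0, 0, 1, -3]]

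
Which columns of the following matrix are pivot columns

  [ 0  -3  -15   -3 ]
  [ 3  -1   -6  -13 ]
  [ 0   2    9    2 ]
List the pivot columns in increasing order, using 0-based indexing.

R1 ↔ R2
  [ 3  -1   -6  -13 ]
  [ 0  -3  -15   -3 ]
  [ 0   2    9    2 ]
R1 → 1/3·R1
  [ 1  -1/3   -2  -13/3 ]
  [ 0    -3  -15     -3 ]
  [ 0     2    9      2 ]
R2 → -1/3·R2
  [ 1  -1/3  -2  -13/3 ]
  [ 0     1   5      1 ]
  [ 0     2   9      2 ]
R3 → R3 − 2·R2
  [ 1  -1/3  -2  -13/3 ]
  [ 0     1   5      1 ]
  [ 0     0  -1      0 ]
R3 → -1·R3
  [ 1  -1/3  -2  -13/3 ]
  [ 0     1   5      1 ]
  [ 0     0   1      0 ]
R2 → R2 − 5·R3
  [ 1  -1/3  -2  -13/3 ]
  [ 0     1   0      1 ]
  [ 0     0   1      0 ]
R1 → R1 + 2·R3
  [ 1  -1/3  0  -13/3 ]
  [ 0     1  0      1 ]
  [ 0     0  1      0 ]
R1 → R1 + 1/3·R2
  [ 1  0  0  -4 ]
  [ 0  1  0   1 ]
  [ 0  0  1   0 ]
Pivot columns are the columns containing a leading 1.

0, 1, 2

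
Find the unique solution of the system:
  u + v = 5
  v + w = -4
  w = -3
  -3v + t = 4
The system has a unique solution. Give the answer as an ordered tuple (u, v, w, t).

Form the augmented matrix and row-reduce:
  [ 1   1  0  0  |   5 ]
  [ 0   1  1  0  |  -4 ]
  [ 0   0  1  0  |  -3 ]
  [ 0  -3  0  1  |   4 ]
r4 ← r4 + 3·r2
r4 ← r4 − 3·r3
r2 ← r2 − r3
r1 ← r1 − r2
Reading off the last column: u = 6, v = -1, w = -3, t = 1.

(6, -1, -3, 1)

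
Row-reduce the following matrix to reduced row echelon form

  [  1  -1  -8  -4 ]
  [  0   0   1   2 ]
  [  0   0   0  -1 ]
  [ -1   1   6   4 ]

r4 -> r4 + r1
  [ 1  -1  -8  -4 ]
  [ 0   0   1   2 ]
  [ 0   0   0  -1 ]
  [ 0   0  -2   0 ]
r4 -> r4 + 2·r2
  [ 1  -1  -8  -4 ]
  [ 0   0   1   2 ]
  [ 0   0   0  -1 ]
  [ 0   0   0   4 ]
r3 -> -1·r3
  [ 1  -1  -8  -4 ]
  [ 0   0   1   2 ]
  [ 0   0   0   1 ]
  [ 0   0   0   4 ]
r4 -> r4 − 4·r3
  [ 1  -1  -8  -4 ]
  [ 0   0   1   2 ]
  [ 0   0   0   1 ]
  [ 0   0   0   0 ]
r2 -> r2 − 2·r3
  [ 1  -1  -8  -4 ]
  [ 0   0   1   0 ]
  [ 0   0   0   1 ]
  [ 0   0   0   0 ]
r1 -> r1 + 4·r3
  [ 1  -1  -8  0 ]
  [ 0   0   1  0 ]
  [ 0   0   0  1 ]
  [ 0   0   0  0 ]
r1 -> r1 + 8·r2
  [ 1  -1  0  0 ]
  [ 0   0  1  0 ]
  [ 0   0  0  1 ]
  [ 0   0  0  0 ]

[[1, -1, 0, 0], [0, 0, 1, 0], [0, 0, 0, 1], [0, 0, 0, 0]]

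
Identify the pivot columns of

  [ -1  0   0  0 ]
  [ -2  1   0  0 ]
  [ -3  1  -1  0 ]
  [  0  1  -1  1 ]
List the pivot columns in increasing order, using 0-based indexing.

Multiply ρ1 by -1.
  [  1  0   0  0 ]
  [ -2  1   0  0 ]
  [ -3  1  -1  0 ]
  [  0  1  -1  1 ]
Add 2 times ρ1 to ρ2.
  [  1  0   0  0 ]
  [  0  1   0  0 ]
  [ -3  1  -1  0 ]
  [  0  1  -1  1 ]
Add 3 times ρ1 to ρ3.
  [ 1  0   0  0 ]
  [ 0  1   0  0 ]
  [ 0  1  -1  0 ]
  [ 0  1  -1  1 ]
Subtract ρ2 from ρ3.
  [ 1  0   0  0 ]
  [ 0  1   0  0 ]
  [ 0  0  -1  0 ]
  [ 0  1  -1  1 ]
Subtract ρ2 from ρ4.
  [ 1  0   0  0 ]
  [ 0  1   0  0 ]
  [ 0  0  -1  0 ]
  [ 0  0  -1  1 ]
Multiply ρ3 by -1.
  [ 1  0   0  0 ]
  [ 0  1   0  0 ]
  [ 0  0   1  0 ]
  [ 0  0  -1  1 ]
Add ρ3 to ρ4.
  [ 1  0  0  0 ]
  [ 0  1  0  0 ]
  [ 0  0  1  0 ]
  [ 0  0  0  1 ]
Pivot columns are the columns containing a leading 1.

0, 1, 2, 3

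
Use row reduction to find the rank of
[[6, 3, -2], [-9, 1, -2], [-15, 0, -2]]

rank = 3

ρ1 ← 1/6·ρ1
  [   1  1/2  -1/3 ]
  [  -9    1    -2 ]
  [ -15    0    -2 ]
ρ2 ← ρ2 + 9·ρ1
  [   1   1/2  -1/3 ]
  [   0  11/2    -5 ]
  [ -15     0    -2 ]
ρ3 ← ρ3 + 15·ρ1
  [ 1   1/2  -1/3 ]
  [ 0  11/2    -5 ]
  [ 0  15/2    -7 ]
ρ2 ← 2/11·ρ2
  [ 1   1/2    -1/3 ]
  [ 0     1  -10/11 ]
  [ 0  15/2      -7 ]
ρ3 ← ρ3 − 15/2·ρ2
  [ 1  1/2    -1/3 ]
  [ 0    1  -10/11 ]
  [ 0    0   -2/11 ]
ρ3 ← -11/2·ρ3
  [ 1  1/2    -1/3 ]
  [ 0    1  -10/11 ]
  [ 0    0       1 ]
ρ2 ← ρ2 + 10/11·ρ3
  [ 1  1/2  -1/3 ]
  [ 0    1     0 ]
  [ 0    0     1 ]
ρ1 ← ρ1 + 1/3·ρ3
  [ 1  1/2  0 ]
  [ 0    1  0 ]
  [ 0    0  1 ]
ρ1 ← ρ1 − 1/2·ρ2
  [ 1  0  0 ]
  [ 0  1  0 ]
  [ 0  0  1 ]
The reduced form has 3 nonzero rows.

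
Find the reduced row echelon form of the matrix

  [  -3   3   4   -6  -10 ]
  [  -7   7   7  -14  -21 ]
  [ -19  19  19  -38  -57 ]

[[1, -1, 0, 2, 2], [0, 0, 1, 0, -1], [0, 0, 0, 0, 0]]

R1 := -1/3·R1
R2 := R2 + 7·R1
R3 := R3 + 19·R1
R2 := -3/7·R2
R3 := R3 + 19/3·R2
R1 := R1 + 4/3·R2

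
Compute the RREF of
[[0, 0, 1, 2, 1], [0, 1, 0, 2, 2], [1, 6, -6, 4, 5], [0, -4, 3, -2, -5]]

R1 <=> R3
  [ 1   6  -6   4   5 ]
  [ 0   1   0   2   2 ]
  [ 0   0   1   2   1 ]
  [ 0  -4   3  -2  -5 ]
R4 -> R4 + 4·R2
  [ 1  6  -6  4  5 ]
  [ 0  1   0  2  2 ]
  [ 0  0   1  2  1 ]
  [ 0  0   3  6  3 ]
R4 -> R4 − 3·R3
  [ 1  6  -6  4  5 ]
  [ 0  1   0  2  2 ]
  [ 0  0   1  2  1 ]
  [ 0  0   0  0  0 ]
R1 -> R1 + 6·R3
  [ 1  6  0  16  11 ]
  [ 0  1  0   2   2 ]
  [ 0  0  1   2   1 ]
  [ 0  0  0   0   0 ]
R1 -> R1 − 6·R2
  [ 1  0  0  4  -1 ]
  [ 0  1  0  2   2 ]
  [ 0  0  1  2   1 ]
  [ 0  0  0  0   0 ]

[[1, 0, 0, 4, -1], [0, 1, 0, 2, 2], [0, 0, 1, 2, 1], [0, 0, 0, 0, 0]]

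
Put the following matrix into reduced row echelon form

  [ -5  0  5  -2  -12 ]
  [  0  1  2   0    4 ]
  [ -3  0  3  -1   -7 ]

[[1, 0, -1, 0, 2], [0, 1, 2, 0, 4], [0, 0, 0, 1, 1]]

Multiply ρ1 by -1/5.
  [  1  0  -1  2/5  12/5 ]
  [  0  1   2    0     4 ]
  [ -3  0   3   -1    -7 ]
Add 3 times ρ1 to ρ3.
  [ 1  0  -1  2/5  12/5 ]
  [ 0  1   2    0     4 ]
  [ 0  0   0  1/5   1/5 ]
Multiply ρ3 by 5.
  [ 1  0  -1  2/5  12/5 ]
  [ 0  1   2    0     4 ]
  [ 0  0   0    1     1 ]
Subtract 2/5 times ρ3 from ρ1.
  [ 1  0  -1  0  2 ]
  [ 0  1   2  0  4 ]
  [ 0  0   0  1  1 ]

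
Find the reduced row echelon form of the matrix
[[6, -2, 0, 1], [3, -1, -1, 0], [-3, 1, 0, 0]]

[[1, -1/3, 0, 0], [0, 0, 1, 0], [0, 0, 0, 1]]

ρ1 := 1/6·ρ1
  [  1  -1/3   0  1/6 ]
  [  3    -1  -1    0 ]
  [ -3     1   0    0 ]
ρ2 := ρ2 − 3·ρ1
  [  1  -1/3   0   1/6 ]
  [  0     0  -1  -1/2 ]
  [ -3     1   0     0 ]
ρ3 := ρ3 + 3·ρ1
  [ 1  -1/3   0   1/6 ]
  [ 0     0  -1  -1/2 ]
  [ 0     0   0   1/2 ]
ρ2 := -1·ρ2
  [ 1  -1/3  0  1/6 ]
  [ 0     0  1  1/2 ]
  [ 0     0  0  1/2 ]
ρ3 := 2·ρ3
  [ 1  -1/3  0  1/6 ]
  [ 0     0  1  1/2 ]
  [ 0     0  0    1 ]
ρ2 := ρ2 − 1/2·ρ3
  [ 1  -1/3  0  1/6 ]
  [ 0     0  1    0 ]
  [ 0     0  0    1 ]
ρ1 := ρ1 − 1/6·ρ3
  [ 1  -1/3  0  0 ]
  [ 0     0  1  0 ]
  [ 0     0  0  1 ]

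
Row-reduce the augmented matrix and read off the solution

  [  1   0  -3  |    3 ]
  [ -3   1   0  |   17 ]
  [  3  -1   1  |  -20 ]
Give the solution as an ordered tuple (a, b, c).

(-6, -1, -3)

r2 -> r2 + 3·r1
  [ 1   0  -3  |    3 ]
  [ 0   1  -9  |   26 ]
  [ 3  -1   1  |  -20 ]
r3 -> r3 − 3·r1
  [ 1   0  -3  |    3 ]
  [ 0   1  -9  |   26 ]
  [ 0  -1  10  |  -29 ]
r3 -> r3 + r2
  [ 1  0  -3  |   3 ]
  [ 0  1  -9  |  26 ]
  [ 0  0   1  |  -3 ]
r2 -> r2 + 9·r3
  [ 1  0  -3  |   3 ]
  [ 0  1   0  |  -1 ]
  [ 0  0   1  |  -3 ]
r1 -> r1 + 3·r3
  [ 1  0  0  |  -6 ]
  [ 0  1  0  |  -1 ]
  [ 0  0  1  |  -3 ]
Reading off the last column: a = -6, b = -1, c = -3.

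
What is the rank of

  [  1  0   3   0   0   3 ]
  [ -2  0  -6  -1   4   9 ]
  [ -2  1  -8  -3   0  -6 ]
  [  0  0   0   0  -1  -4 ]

ρ2 -> ρ2 + 2·ρ1
  [  1  0   3   0   0   3 ]
  [  0  0   0  -1   4  15 ]
  [ -2  1  -8  -3   0  -6 ]
  [  0  0   0   0  -1  -4 ]
ρ3 -> ρ3 + 2·ρ1
  [ 1  0   3   0   0   3 ]
  [ 0  0   0  -1   4  15 ]
  [ 0  1  -2  -3   0   0 ]
  [ 0  0   0   0  -1  -4 ]
ρ2 ↔ ρ3
  [ 1  0   3   0   0   3 ]
  [ 0  1  -2  -3   0   0 ]
  [ 0  0   0  -1   4  15 ]
  [ 0  0   0   0  -1  -4 ]
ρ3 -> -1·ρ3
  [ 1  0   3   0   0    3 ]
  [ 0  1  -2  -3   0    0 ]
  [ 0  0   0   1  -4  -15 ]
  [ 0  0   0   0  -1   -4 ]
ρ4 -> -1·ρ4
  [ 1  0   3   0   0    3 ]
  [ 0  1  -2  -3   0    0 ]
  [ 0  0   0   1  -4  -15 ]
  [ 0  0   0   0   1    4 ]
ρ3 -> ρ3 + 4·ρ4
  [ 1  0   3   0  0  3 ]
  [ 0  1  -2  -3  0  0 ]
  [ 0  0   0   1  0  1 ]
  [ 0  0   0   0  1  4 ]
ρ2 -> ρ2 + 3·ρ3
  [ 1  0   3  0  0  3 ]
  [ 0  1  -2  0  0  3 ]
  [ 0  0   0  1  0  1 ]
  [ 0  0   0  0  1  4 ]
The reduced form has 4 nonzero rows.

rank = 4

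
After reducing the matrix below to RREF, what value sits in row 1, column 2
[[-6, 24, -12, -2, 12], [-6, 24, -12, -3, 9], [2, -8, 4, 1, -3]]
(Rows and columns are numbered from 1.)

ρ1 ← -1/6·ρ1
  [  1  -4    2  1/3  -2 ]
  [ -6  24  -12   -3   9 ]
  [  2  -8    4    1  -3 ]
ρ2 ← ρ2 + 6·ρ1
  [ 1  -4  2  1/3  -2 ]
  [ 0   0  0   -1  -3 ]
  [ 2  -8  4    1  -3 ]
ρ3 ← ρ3 − 2·ρ1
  [ 1  -4  2  1/3  -2 ]
  [ 0   0  0   -1  -3 ]
  [ 0   0  0  1/3   1 ]
ρ2 ← -1·ρ2
  [ 1  -4  2  1/3  -2 ]
  [ 0   0  0    1   3 ]
  [ 0   0  0  1/3   1 ]
ρ3 ← ρ3 − 1/3·ρ2
  [ 1  -4  2  1/3  -2 ]
  [ 0   0  0    1   3 ]
  [ 0   0  0    0   0 ]
ρ1 ← ρ1 − 1/3·ρ2
  [ 1  -4  2  0  -3 ]
  [ 0   0  0  1   3 ]
  [ 0   0  0  0   0 ]

-4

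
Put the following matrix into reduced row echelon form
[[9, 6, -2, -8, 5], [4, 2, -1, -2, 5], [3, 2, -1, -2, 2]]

[[1, 0, 0, 0, 3], [0, 1, 0, -2, -4], [0, 0, 1, -2, -1]]

Multiply R1 by 1/9.
  [ 1  2/3  -2/9  -8/9  5/9 ]
  [ 4    2    -1    -2    5 ]
  [ 3    2    -1    -2    2 ]
Subtract 4 times R1 from R2.
  [ 1   2/3  -2/9  -8/9   5/9 ]
  [ 0  -2/3  -1/9  14/9  25/9 ]
  [ 3     2    -1    -2     2 ]
Subtract 3 times R1 from R3.
  [ 1   2/3  -2/9  -8/9   5/9 ]
  [ 0  -2/3  -1/9  14/9  25/9 ]
  [ 0     0  -1/3   2/3   1/3 ]
Multiply R2 by -3/2.
  [ 1  2/3  -2/9  -8/9    5/9 ]
  [ 0    1   1/6  -7/3  -25/6 ]
  [ 0    0  -1/3   2/3    1/3 ]
Multiply R3 by -3.
  [ 1  2/3  -2/9  -8/9    5/9 ]
  [ 0    1   1/6  -7/3  -25/6 ]
  [ 0    0     1    -2     -1 ]
Subtract 1/6 times R3 from R2.
  [ 1  2/3  -2/9  -8/9  5/9 ]
  [ 0    1     0    -2   -4 ]
  [ 0    0     1    -2   -1 ]
Add 2/9 times R3 to R1.
  [ 1  2/3  0  -4/3  1/3 ]
  [ 0    1  0    -2   -4 ]
  [ 0    0  1    -2   -1 ]
Subtract 2/3 times R2 from R1.
  [ 1  0  0   0   3 ]
  [ 0  1  0  -2  -4 ]
  [ 0  0  1  -2  -1 ]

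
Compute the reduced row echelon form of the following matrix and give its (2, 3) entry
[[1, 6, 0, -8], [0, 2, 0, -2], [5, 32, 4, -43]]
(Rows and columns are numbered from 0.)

-1/4

R3 := R3 − 5·R1
  [ 1  6  0  -8 ]
  [ 0  2  0  -2 ]
  [ 0  2  4  -3 ]
R2 := 1/2·R2
  [ 1  6  0  -8 ]
  [ 0  1  0  -1 ]
  [ 0  2  4  -3 ]
R3 := R3 − 2·R2
  [ 1  6  0  -8 ]
  [ 0  1  0  -1 ]
  [ 0  0  4  -1 ]
R3 := 1/4·R3
  [ 1  6  0    -8 ]
  [ 0  1  0    -1 ]
  [ 0  0  1  -1/4 ]
R1 := R1 − 6·R2
  [ 1  0  0    -2 ]
  [ 0  1  0    -1 ]
  [ 0  0  1  -1/4 ]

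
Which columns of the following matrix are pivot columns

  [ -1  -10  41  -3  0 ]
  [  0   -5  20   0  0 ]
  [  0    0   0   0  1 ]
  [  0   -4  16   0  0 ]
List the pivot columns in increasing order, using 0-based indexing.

0, 1, 4

ρ1 -> -1·ρ1
  [ 1  10  -41  3  0 ]
  [ 0  -5   20  0  0 ]
  [ 0   0    0  0  1 ]
  [ 0  -4   16  0  0 ]
ρ2 -> -1/5·ρ2
  [ 1  10  -41  3  0 ]
  [ 0   1   -4  0  0 ]
  [ 0   0    0  0  1 ]
  [ 0  -4   16  0  0 ]
ρ4 -> ρ4 + 4·ρ2
  [ 1  10  -41  3  0 ]
  [ 0   1   -4  0  0 ]
  [ 0   0    0  0  1 ]
  [ 0   0    0  0  0 ]
ρ1 -> ρ1 − 10·ρ2
  [ 1  0  -1  3  0 ]
  [ 0  1  -4  0  0 ]
  [ 0  0   0  0  1 ]
  [ 0  0   0  0  0 ]
Pivot columns are the columns containing a leading 1.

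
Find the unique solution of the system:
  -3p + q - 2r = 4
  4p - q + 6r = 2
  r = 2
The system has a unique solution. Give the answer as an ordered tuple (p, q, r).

Form the augmented matrix and row-reduce:
  [ -3   1  -2  |  4 ]
  [  4  -1   6  |  2 ]
  [  0   0   1  |  2 ]
R1 := -1/3·R1
R2 := R2 − 4·R1
R2 := 3·R2
R2 := R2 − 10·R3
R1 := R1 − 2/3·R3
R1 := R1 + 1/3·R2
Reading off the last column: p = -2, q = 2, r = 2.

(-2, 2, 2)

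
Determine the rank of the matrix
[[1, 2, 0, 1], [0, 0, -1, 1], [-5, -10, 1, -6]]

r3 ← r3 + 5·r1
  [ 1  2   0   1 ]
  [ 0  0  -1   1 ]
  [ 0  0   1  -1 ]
r2 ← -1·r2
  [ 1  2  0   1 ]
  [ 0  0  1  -1 ]
  [ 0  0  1  -1 ]
r3 ← r3 − r2
  [ 1  2  0   1 ]
  [ 0  0  1  -1 ]
  [ 0  0  0   0 ]
The reduced form has 2 nonzero rows.

rank = 2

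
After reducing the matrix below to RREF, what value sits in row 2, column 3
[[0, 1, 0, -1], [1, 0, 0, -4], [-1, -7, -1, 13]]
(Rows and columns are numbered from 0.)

-2

Swap ρ1 and ρ2.
  [  1   0   0  -4 ]
  [  0   1   0  -1 ]
  [ -1  -7  -1  13 ]
Add ρ1 to ρ3.
  [ 1   0   0  -4 ]
  [ 0   1   0  -1 ]
  [ 0  -7  -1   9 ]
Add 7 times ρ2 to ρ3.
  [ 1  0   0  -4 ]
  [ 0  1   0  -1 ]
  [ 0  0  -1   2 ]
Multiply ρ3 by -1.
  [ 1  0  0  -4 ]
  [ 0  1  0  -1 ]
  [ 0  0  1  -2 ]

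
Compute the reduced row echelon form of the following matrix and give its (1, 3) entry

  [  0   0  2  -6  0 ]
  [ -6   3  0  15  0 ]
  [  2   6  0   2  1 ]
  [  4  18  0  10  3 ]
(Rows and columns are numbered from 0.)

r1 <-> r2
  [ -6   3  0  15  0 ]
  [  0   0  2  -6  0 ]
  [  2   6  0   2  1 ]
  [  4  18  0  10  3 ]
r1 → -1/6·r1
  [ 1  -1/2  0  -5/2  0 ]
  [ 0     0  2    -6  0 ]
  [ 2     6  0     2  1 ]
  [ 4    18  0    10  3 ]
r3 → r3 − 2·r1
  [ 1  -1/2  0  -5/2  0 ]
  [ 0     0  2    -6  0 ]
  [ 0     7  0     7  1 ]
  [ 4    18  0    10  3 ]
r4 → r4 − 4·r1
  [ 1  -1/2  0  -5/2  0 ]
  [ 0     0  2    -6  0 ]
  [ 0     7  0     7  1 ]
  [ 0    20  0    20  3 ]
r2 <-> r3
  [ 1  -1/2  0  -5/2  0 ]
  [ 0     7  0     7  1 ]
  [ 0     0  2    -6  0 ]
  [ 0    20  0    20  3 ]
r2 → 1/7·r2
  [ 1  -1/2  0  -5/2    0 ]
  [ 0     1  0     1  1/7 ]
  [ 0     0  2    -6    0 ]
  [ 0    20  0    20    3 ]
r4 → r4 − 20·r2
  [ 1  -1/2  0  -5/2    0 ]
  [ 0     1  0     1  1/7 ]
  [ 0     0  2    -6    0 ]
  [ 0     0  0     0  1/7 ]
r3 → 1/2·r3
  [ 1  -1/2  0  -5/2    0 ]
  [ 0     1  0     1  1/7 ]
  [ 0     0  1    -3    0 ]
  [ 0     0  0     0  1/7 ]
r4 → 7·r4
  [ 1  -1/2  0  -5/2    0 ]
  [ 0     1  0     1  1/7 ]
  [ 0     0  1    -3    0 ]
  [ 0     0  0     0    1 ]
r2 → r2 − 1/7·r4
  [ 1  -1/2  0  -5/2  0 ]
  [ 0     1  0     1  0 ]
  [ 0     0  1    -3  0 ]
  [ 0     0  0     0  1 ]
r1 → r1 + 1/2·r2
  [ 1  0  0  -2  0 ]
  [ 0  1  0   1  0 ]
  [ 0  0  1  -3  0 ]
  [ 0  0  0   0  1 ]

1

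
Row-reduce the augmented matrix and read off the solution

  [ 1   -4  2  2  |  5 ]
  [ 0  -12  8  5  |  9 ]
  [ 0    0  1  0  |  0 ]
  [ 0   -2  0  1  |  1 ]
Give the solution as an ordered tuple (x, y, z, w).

(3, -2, 0, -3)

Multiply R2 by -1/12.
  [ 1  -4     2      2  |     5 ]
  [ 0   1  -2/3  -5/12  |  -3/4 ]
  [ 0   0     1      0  |     0 ]
  [ 0  -2     0      1  |     1 ]
Add 2 times R2 to R4.
  [ 1  -4     2      2  |     5 ]
  [ 0   1  -2/3  -5/12  |  -3/4 ]
  [ 0   0     1      0  |     0 ]
  [ 0   0  -4/3    1/6  |  -1/2 ]
Add 4/3 times R3 to R4.
  [ 1  -4     2      2  |     5 ]
  [ 0   1  -2/3  -5/12  |  -3/4 ]
  [ 0   0     1      0  |     0 ]
  [ 0   0     0    1/6  |  -1/2 ]
Multiply R4 by 6.
  [ 1  -4     2      2  |     5 ]
  [ 0   1  -2/3  -5/12  |  -3/4 ]
  [ 0   0     1      0  |     0 ]
  [ 0   0     0      1  |    -3 ]
Add 5/12 times R4 to R2.
  [ 1  -4     2  2  |   5 ]
  [ 0   1  -2/3  0  |  -2 ]
  [ 0   0     1  0  |   0 ]
  [ 0   0     0  1  |  -3 ]
Subtract 2 times R4 from R1.
  [ 1  -4     2  0  |  11 ]
  [ 0   1  -2/3  0  |  -2 ]
  [ 0   0     1  0  |   0 ]
  [ 0   0     0  1  |  -3 ]
Add 2/3 times R3 to R2.
  [ 1  -4  2  0  |  11 ]
  [ 0   1  0  0  |  -2 ]
  [ 0   0  1  0  |   0 ]
  [ 0   0  0  1  |  -3 ]
Subtract 2 times R3 from R1.
  [ 1  -4  0  0  |  11 ]
  [ 0   1  0  0  |  -2 ]
  [ 0   0  1  0  |   0 ]
  [ 0   0  0  1  |  -3 ]
Add 4 times R2 to R1.
  [ 1  0  0  0  |   3 ]
  [ 0  1  0  0  |  -2 ]
  [ 0  0  1  0  |   0 ]
  [ 0  0  0  1  |  -3 ]
Reading off the last column: x = 3, y = -2, z = 0, w = -3.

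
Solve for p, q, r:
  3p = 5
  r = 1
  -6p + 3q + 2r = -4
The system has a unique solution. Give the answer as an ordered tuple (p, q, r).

(5/3, 4/3, 1)

Form the augmented matrix and row-reduce:
  [  3  0  0  |   5 ]
  [  0  0  1  |   1 ]
  [ -6  3  2  |  -4 ]
R1 := 1/3·R1
R3 := R3 + 6·R1
R2 <=> R3
R2 := 1/3·R2
R2 := R2 − 2/3·R3
Reading off the last column: p = 5/3, q = 4/3, r = 1.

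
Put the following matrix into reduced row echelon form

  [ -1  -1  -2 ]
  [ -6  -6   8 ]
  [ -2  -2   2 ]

R1 -> -1·R1
  [  1   1  2 ]
  [ -6  -6  8 ]
  [ -2  -2  2 ]
R2 -> R2 + 6·R1
  [  1   1   2 ]
  [  0   0  20 ]
  [ -2  -2   2 ]
R3 -> R3 + 2·R1
  [ 1  1   2 ]
  [ 0  0  20 ]
  [ 0  0   6 ]
R2 -> 1/20·R2
  [ 1  1  2 ]
  [ 0  0  1 ]
  [ 0  0  6 ]
R3 -> R3 − 6·R2
  [ 1  1  2 ]
  [ 0  0  1 ]
  [ 0  0  0 ]
R1 -> R1 − 2·R2
  [ 1  1  0 ]
  [ 0  0  1 ]
  [ 0  0  0 ]

[[1, 1, 0], [0, 0, 1], [0, 0, 0]]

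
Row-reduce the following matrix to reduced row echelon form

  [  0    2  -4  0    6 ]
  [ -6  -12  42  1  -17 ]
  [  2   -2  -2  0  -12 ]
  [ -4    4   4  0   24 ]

[[1, 0, -3, 0, -3], [0, 1, -2, 0, 3], [0, 0, 0, 1, 1], [0, 0, 0, 0, 0]]

Swap r1 and r2.
Multiply r1 by -1/6.
Subtract 2 times r1 from r3.
Add 4 times r1 to r4.
Multiply r2 by 1/2.
Add 6 times r2 to r3.
Subtract 12 times r2 from r4.
Multiply r3 by 3.
Add 2/3 times r3 to r4.
Add 1/6 times r3 to r1.
Subtract 2 times r2 from r1.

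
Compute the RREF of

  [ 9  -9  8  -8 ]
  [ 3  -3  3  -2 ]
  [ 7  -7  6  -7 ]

r1 ← 1/9·r1
  [ 1  -1  8/9  -8/9 ]
  [ 3  -3    3    -2 ]
  [ 7  -7    6    -7 ]
r2 ← r2 − 3·r1
  [ 1  -1  8/9  -8/9 ]
  [ 0   0  1/3   2/3 ]
  [ 7  -7    6    -7 ]
r3 ← r3 − 7·r1
  [ 1  -1   8/9  -8/9 ]
  [ 0   0   1/3   2/3 ]
  [ 0   0  -2/9  -7/9 ]
r2 ← 3·r2
  [ 1  -1   8/9  -8/9 ]
  [ 0   0     1     2 ]
  [ 0   0  -2/9  -7/9 ]
r3 ← r3 + 2/9·r2
  [ 1  -1  8/9  -8/9 ]
  [ 0   0    1     2 ]
  [ 0   0    0  -1/3 ]
r3 ← -3·r3
  [ 1  -1  8/9  -8/9 ]
  [ 0   0    1     2 ]
  [ 0   0    0     1 ]
r2 ← r2 − 2·r3
  [ 1  -1  8/9  -8/9 ]
  [ 0   0    1     0 ]
  [ 0   0    0     1 ]
r1 ← r1 + 8/9·r3
  [ 1  -1  8/9  0 ]
  [ 0   0    1  0 ]
  [ 0   0    0  1 ]
r1 ← r1 − 8/9·r2
  [ 1  -1  0  0 ]
  [ 0   0  1  0 ]
  [ 0   0  0  1 ]

[[1, -1, 0, 0], [0, 0, 1, 0], [0, 0, 0, 1]]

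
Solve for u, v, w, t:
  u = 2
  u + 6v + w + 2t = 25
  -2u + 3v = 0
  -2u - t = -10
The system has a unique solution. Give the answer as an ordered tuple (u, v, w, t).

Form the augmented matrix and row-reduce:
  [  1  0  0   0  |    2 ]
  [  1  6  1   2  |   25 ]
  [ -2  3  0   0  |    0 ]
  [ -2  0  0  -1  |  -10 ]
R2 → R2 − R1
  [  1  0  0   0  |    2 ]
  [  0  6  1   2  |   23 ]
  [ -2  3  0   0  |    0 ]
  [ -2  0  0  -1  |  -10 ]
R3 → R3 + 2·R1
  [  1  0  0   0  |    2 ]
  [  0  6  1   2  |   23 ]
  [  0  3  0   0  |    4 ]
  [ -2  0  0  -1  |  -10 ]
R4 → R4 + 2·R1
  [ 1  0  0   0  |   2 ]
  [ 0  6  1   2  |  23 ]
  [ 0  3  0   0  |   4 ]
  [ 0  0  0  -1  |  -6 ]
R2 → 1/6·R2
  [ 1  0    0    0  |     2 ]
  [ 0  1  1/6  1/3  |  23/6 ]
  [ 0  3    0    0  |     4 ]
  [ 0  0    0   -1  |    -6 ]
R3 → R3 − 3·R2
  [ 1  0     0    0  |      2 ]
  [ 0  1   1/6  1/3  |   23/6 ]
  [ 0  0  -1/2   -1  |  -15/2 ]
  [ 0  0     0   -1  |     -6 ]
R3 → -2·R3
  [ 1  0    0    0  |     2 ]
  [ 0  1  1/6  1/3  |  23/6 ]
  [ 0  0    1    2  |    15 ]
  [ 0  0    0   -1  |    -6 ]
R4 → -1·R4
  [ 1  0    0    0  |     2 ]
  [ 0  1  1/6  1/3  |  23/6 ]
  [ 0  0    1    2  |    15 ]
  [ 0  0    0    1  |     6 ]
R3 → R3 − 2·R4
  [ 1  0    0    0  |     2 ]
  [ 0  1  1/6  1/3  |  23/6 ]
  [ 0  0    1    0  |     3 ]
  [ 0  0    0    1  |     6 ]
R2 → R2 − 1/3·R4
  [ 1  0    0  0  |     2 ]
  [ 0  1  1/6  0  |  11/6 ]
  [ 0  0    1  0  |     3 ]
  [ 0  0    0  1  |     6 ]
R2 → R2 − 1/6·R3
  [ 1  0  0  0  |    2 ]
  [ 0  1  0  0  |  4/3 ]
  [ 0  0  1  0  |    3 ]
  [ 0  0  0  1  |    6 ]
Reading off the last column: u = 2, v = 4/3, w = 3, t = 6.

(2, 4/3, 3, 6)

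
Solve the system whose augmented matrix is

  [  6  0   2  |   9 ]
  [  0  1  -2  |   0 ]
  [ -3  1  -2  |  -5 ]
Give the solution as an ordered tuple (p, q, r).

(5/3, -1, -1/2)

R1 ← 1/6·R1
R3 ← R3 + 3·R1
R3 ← R3 − R2
R2 ← R2 + 2·R3
R1 ← R1 − 1/3·R3
Reading off the last column: p = 5/3, q = -1, r = -1/2.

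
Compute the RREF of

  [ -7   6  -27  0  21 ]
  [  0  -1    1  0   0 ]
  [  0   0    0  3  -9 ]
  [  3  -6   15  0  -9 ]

R1 := -1/7·R1
  [ 1  -6/7  27/7  0  -3 ]
  [ 0    -1     1  0   0 ]
  [ 0     0     0  3  -9 ]
  [ 3    -6    15  0  -9 ]
R4 := R4 − 3·R1
  [ 1   -6/7  27/7  0  -3 ]
  [ 0     -1     1  0   0 ]
  [ 0      0     0  3  -9 ]
  [ 0  -24/7  24/7  0   0 ]
R2 := -1·R2
  [ 1   -6/7  27/7  0  -3 ]
  [ 0      1    -1  0   0 ]
  [ 0      0     0  3  -9 ]
  [ 0  -24/7  24/7  0   0 ]
R4 := R4 + 24/7·R2
  [ 1  -6/7  27/7  0  -3 ]
  [ 0     1    -1  0   0 ]
  [ 0     0     0  3  -9 ]
  [ 0     0     0  0   0 ]
R3 := 1/3·R3
  [ 1  -6/7  27/7  0  -3 ]
  [ 0     1    -1  0   0 ]
  [ 0     0     0  1  -3 ]
  [ 0     0     0  0   0 ]
R1 := R1 + 6/7·R2
  [ 1  0   3  0  -3 ]
  [ 0  1  -1  0   0 ]
  [ 0  0   0  1  -3 ]
  [ 0  0   0  0   0 ]

[[1, 0, 3, 0, -3], [0, 1, -1, 0, 0], [0, 0, 0, 1, -3], [0, 0, 0, 0, 0]]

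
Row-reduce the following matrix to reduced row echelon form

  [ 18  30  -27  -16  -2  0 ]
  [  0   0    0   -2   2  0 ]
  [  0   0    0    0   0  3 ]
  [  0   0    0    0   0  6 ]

Multiply R1 by 1/18.
  [ 1  5/3  -3/2  -8/9  -1/9  0 ]
  [ 0    0     0    -2     2  0 ]
  [ 0    0     0     0     0  3 ]
  [ 0    0     0     0     0  6 ]
Multiply R2 by -1/2.
  [ 1  5/3  -3/2  -8/9  -1/9  0 ]
  [ 0    0     0     1    -1  0 ]
  [ 0    0     0     0     0  3 ]
  [ 0    0     0     0     0  6 ]
Multiply R3 by 1/3.
  [ 1  5/3  -3/2  -8/9  -1/9  0 ]
  [ 0    0     0     1    -1  0 ]
  [ 0    0     0     0     0  1 ]
  [ 0    0     0     0     0  6 ]
Subtract 6 times R3 from R4.
  [ 1  5/3  -3/2  -8/9  -1/9  0 ]
  [ 0    0     0     1    -1  0 ]
  [ 0    0     0     0     0  1 ]
  [ 0    0     0     0     0  0 ]
Add 8/9 times R2 to R1.
  [ 1  5/3  -3/2  0  -1  0 ]
  [ 0    0     0  1  -1  0 ]
  [ 0    0     0  0   0  1 ]
  [ 0    0     0  0   0  0 ]

[[1, 5/3, -3/2, 0, -1, 0], [0, 0, 0, 1, -1, 0], [0, 0, 0, 0, 0, 1], [0, 0, 0, 0, 0, 0]]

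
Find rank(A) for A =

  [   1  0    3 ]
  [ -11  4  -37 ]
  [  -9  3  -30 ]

r2 := r2 + 11·r1
  [  1  0    3 ]
  [  0  4   -4 ]
  [ -9  3  -30 ]
r3 := r3 + 9·r1
  [ 1  0   3 ]
  [ 0  4  -4 ]
  [ 0  3  -3 ]
r2 := 1/4·r2
  [ 1  0   3 ]
  [ 0  1  -1 ]
  [ 0  3  -3 ]
r3 := r3 − 3·r2
  [ 1  0   3 ]
  [ 0  1  -1 ]
  [ 0  0   0 ]
The reduced form has 2 nonzero rows.

rank = 2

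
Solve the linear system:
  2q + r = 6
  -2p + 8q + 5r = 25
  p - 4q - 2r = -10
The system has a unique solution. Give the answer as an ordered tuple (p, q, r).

Form the augmented matrix and row-reduce:
  [  0   2   1  |    6 ]
  [ -2   8   5  |   25 ]
  [  1  -4  -2  |  -10 ]
ρ1 <=> ρ2
  [ -2   8   5  |   25 ]
  [  0   2   1  |    6 ]
  [  1  -4  -2  |  -10 ]
ρ1 ← -1/2·ρ1
  [ 1  -4  -5/2  |  -25/2 ]
  [ 0   2     1  |      6 ]
  [ 1  -4    -2  |    -10 ]
ρ3 ← ρ3 − ρ1
  [ 1  -4  -5/2  |  -25/2 ]
  [ 0   2     1  |      6 ]
  [ 0   0   1/2  |    5/2 ]
ρ2 ← 1/2·ρ2
  [ 1  -4  -5/2  |  -25/2 ]
  [ 0   1   1/2  |      3 ]
  [ 0   0   1/2  |    5/2 ]
ρ3 ← 2·ρ3
  [ 1  -4  -5/2  |  -25/2 ]
  [ 0   1   1/2  |      3 ]
  [ 0   0     1  |      5 ]
ρ2 ← ρ2 − 1/2·ρ3
  [ 1  -4  -5/2  |  -25/2 ]
  [ 0   1     0  |    1/2 ]
  [ 0   0     1  |      5 ]
ρ1 ← ρ1 + 5/2·ρ3
  [ 1  -4  0  |    0 ]
  [ 0   1  0  |  1/2 ]
  [ 0   0  1  |    5 ]
ρ1 ← ρ1 + 4·ρ2
  [ 1  0  0  |    2 ]
  [ 0  1  0  |  1/2 ]
  [ 0  0  1  |    5 ]
Reading off the last column: p = 2, q = 1/2, r = 5.

(2, 1/2, 5)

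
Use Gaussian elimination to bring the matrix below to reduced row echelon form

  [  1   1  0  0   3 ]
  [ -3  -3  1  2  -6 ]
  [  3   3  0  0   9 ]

[[1, 1, 0, 0, 3], [0, 0, 1, 2, 3], [0, 0, 0, 0, 0]]

R2 ← R2 + 3·R1
  [ 1  1  0  0  3 ]
  [ 0  0  1  2  3 ]
  [ 3  3  0  0  9 ]
R3 ← R3 − 3·R1
  [ 1  1  0  0  3 ]
  [ 0  0  1  2  3 ]
  [ 0  0  0  0  0 ]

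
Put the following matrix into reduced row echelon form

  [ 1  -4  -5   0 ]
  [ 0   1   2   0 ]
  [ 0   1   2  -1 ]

R3 -> R3 − R2
  [ 1  -4  -5   0 ]
  [ 0   1   2   0 ]
  [ 0   0   0  -1 ]
R3 -> -1·R3
  [ 1  -4  -5  0 ]
  [ 0   1   2  0 ]
  [ 0   0   0  1 ]
R1 -> R1 + 4·R2
  [ 1  0  3  0 ]
  [ 0  1  2  0 ]
  [ 0  0  0  1 ]

[[1, 0, 3, 0], [0, 1, 2, 0], [0, 0, 0, 1]]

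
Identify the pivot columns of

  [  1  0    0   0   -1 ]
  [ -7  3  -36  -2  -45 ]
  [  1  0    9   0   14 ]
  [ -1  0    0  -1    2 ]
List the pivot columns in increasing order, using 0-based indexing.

0, 1, 2, 3

R2 ← R2 + 7·R1
  [  1  0    0   0   -1 ]
  [  0  3  -36  -2  -52 ]
  [  1  0    9   0   14 ]
  [ -1  0    0  -1    2 ]
R3 ← R3 − R1
  [  1  0    0   0   -1 ]
  [  0  3  -36  -2  -52 ]
  [  0  0    9   0   15 ]
  [ -1  0    0  -1    2 ]
R4 ← R4 + R1
  [ 1  0    0   0   -1 ]
  [ 0  3  -36  -2  -52 ]
  [ 0  0    9   0   15 ]
  [ 0  0    0  -1    1 ]
R2 ← 1/3·R2
  [ 1  0    0     0     -1 ]
  [ 0  1  -12  -2/3  -52/3 ]
  [ 0  0    9     0     15 ]
  [ 0  0    0    -1      1 ]
R3 ← 1/9·R3
  [ 1  0    0     0     -1 ]
  [ 0  1  -12  -2/3  -52/3 ]
  [ 0  0    1     0    5/3 ]
  [ 0  0    0    -1      1 ]
R4 ← -1·R4
  [ 1  0    0     0     -1 ]
  [ 0  1  -12  -2/3  -52/3 ]
  [ 0  0    1     0    5/3 ]
  [ 0  0    0     1     -1 ]
R2 ← R2 + 2/3·R4
  [ 1  0    0  0   -1 ]
  [ 0  1  -12  0  -18 ]
  [ 0  0    1  0  5/3 ]
  [ 0  0    0  1   -1 ]
R2 ← R2 + 12·R3
  [ 1  0  0  0   -1 ]
  [ 0  1  0  0    2 ]
  [ 0  0  1  0  5/3 ]
  [ 0  0  0  1   -1 ]
Pivot columns are the columns containing a leading 1.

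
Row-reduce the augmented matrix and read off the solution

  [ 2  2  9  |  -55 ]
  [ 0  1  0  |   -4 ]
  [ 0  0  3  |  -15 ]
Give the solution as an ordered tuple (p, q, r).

Multiply ρ1 by 1/2.
  [ 1  1  9/2  |  -55/2 ]
  [ 0  1    0  |     -4 ]
  [ 0  0    3  |    -15 ]
Multiply ρ3 by 1/3.
  [ 1  1  9/2  |  -55/2 ]
  [ 0  1    0  |     -4 ]
  [ 0  0    1  |     -5 ]
Subtract 9/2 times ρ3 from ρ1.
  [ 1  1  0  |  -5 ]
  [ 0  1  0  |  -4 ]
  [ 0  0  1  |  -5 ]
Subtract ρ2 from ρ1.
  [ 1  0  0  |  -1 ]
  [ 0  1  0  |  -4 ]
  [ 0  0  1  |  -5 ]
Reading off the last column: p = -1, q = -4, r = -5.

(-1, -4, -5)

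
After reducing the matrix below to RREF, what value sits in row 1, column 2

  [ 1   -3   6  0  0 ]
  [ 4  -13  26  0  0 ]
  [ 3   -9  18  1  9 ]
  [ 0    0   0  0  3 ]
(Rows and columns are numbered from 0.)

-2

R2 ← R2 − 4·R1
  [ 1  -3   6  0  0 ]
  [ 0  -1   2  0  0 ]
  [ 3  -9  18  1  9 ]
  [ 0   0   0  0  3 ]
R3 ← R3 − 3·R1
  [ 1  -3  6  0  0 ]
  [ 0  -1  2  0  0 ]
  [ 0   0  0  1  9 ]
  [ 0   0  0  0  3 ]
R2 ← -1·R2
  [ 1  -3   6  0  0 ]
  [ 0   1  -2  0  0 ]
  [ 0   0   0  1  9 ]
  [ 0   0   0  0  3 ]
R4 ← 1/3·R4
  [ 1  -3   6  0  0 ]
  [ 0   1  -2  0  0 ]
  [ 0   0   0  1  9 ]
  [ 0   0   0  0  1 ]
R3 ← R3 − 9·R4
  [ 1  -3   6  0  0 ]
  [ 0   1  -2  0  0 ]
  [ 0   0   0  1  0 ]
  [ 0   0   0  0  1 ]
R1 ← R1 + 3·R2
  [ 1  0   0  0  0 ]
  [ 0  1  -2  0  0 ]
  [ 0  0   0  1  0 ]
  [ 0  0   0  0  1 ]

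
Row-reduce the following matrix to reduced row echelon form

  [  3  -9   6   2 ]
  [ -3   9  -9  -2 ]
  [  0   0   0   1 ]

[[1, -3, 0, 0], [0, 0, 1, 0], [0, 0, 0, 1]]

Multiply r1 by 1/3.
  [  1  -3   2  2/3 ]
  [ -3   9  -9   -2 ]
  [  0   0   0    1 ]
Add 3 times r1 to r2.
  [ 1  -3   2  2/3 ]
  [ 0   0  -3    0 ]
  [ 0   0   0    1 ]
Multiply r2 by -1/3.
  [ 1  -3  2  2/3 ]
  [ 0   0  1    0 ]
  [ 0   0  0    1 ]
Subtract 2/3 times r3 from r1.
  [ 1  -3  2  0 ]
  [ 0   0  1  0 ]
  [ 0   0  0  1 ]
Subtract 2 times r2 from r1.
  [ 1  -3  0  0 ]
  [ 0   0  1  0 ]
  [ 0   0  0  1 ]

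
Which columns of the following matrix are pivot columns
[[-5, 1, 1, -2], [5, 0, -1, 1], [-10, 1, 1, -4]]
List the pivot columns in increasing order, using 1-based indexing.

1, 2, 3

R1 ← -1/5·R1
  [   1  -1/5  -1/5  2/5 ]
  [   5     0    -1    1 ]
  [ -10     1     1   -4 ]
R2 ← R2 − 5·R1
  [   1  -1/5  -1/5  2/5 ]
  [   0     1     0   -1 ]
  [ -10     1     1   -4 ]
R3 ← R3 + 10·R1
  [ 1  -1/5  -1/5  2/5 ]
  [ 0     1     0   -1 ]
  [ 0    -1    -1    0 ]
R3 ← R3 + R2
  [ 1  -1/5  -1/5  2/5 ]
  [ 0     1     0   -1 ]
  [ 0     0    -1   -1 ]
R3 ← -1·R3
  [ 1  -1/5  -1/5  2/5 ]
  [ 0     1     0   -1 ]
  [ 0     0     1    1 ]
R1 ← R1 + 1/5·R3
  [ 1  -1/5  0  3/5 ]
  [ 0     1  0   -1 ]
  [ 0     0  1    1 ]
R1 ← R1 + 1/5·R2
  [ 1  0  0  2/5 ]
  [ 0  1  0   -1 ]
  [ 0  0  1    1 ]
Pivot columns are the columns containing a leading 1.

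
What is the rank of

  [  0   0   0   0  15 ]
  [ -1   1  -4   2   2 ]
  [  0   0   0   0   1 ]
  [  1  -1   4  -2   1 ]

rank = 2

r1 <-> r2
  [ -1   1  -4   2   2 ]
  [  0   0   0   0  15 ]
  [  0   0   0   0   1 ]
  [  1  -1   4  -2   1 ]
r1 ← -1·r1
  [ 1  -1  4  -2  -2 ]
  [ 0   0  0   0  15 ]
  [ 0   0  0   0   1 ]
  [ 1  -1  4  -2   1 ]
r4 ← r4 − r1
  [ 1  -1  4  -2  -2 ]
  [ 0   0  0   0  15 ]
  [ 0   0  0   0   1 ]
  [ 0   0  0   0   3 ]
r2 ← 1/15·r2
  [ 1  -1  4  -2  -2 ]
  [ 0   0  0   0   1 ]
  [ 0   0  0   0   1 ]
  [ 0   0  0   0   3 ]
r3 ← r3 − r2
  [ 1  -1  4  -2  -2 ]
  [ 0   0  0   0   1 ]
  [ 0   0  0   0   0 ]
  [ 0   0  0   0   3 ]
r4 ← r4 − 3·r2
  [ 1  -1  4  -2  -2 ]
  [ 0   0  0   0   1 ]
  [ 0   0  0   0   0 ]
  [ 0   0  0   0   0 ]
r1 ← r1 + 2·r2
  [ 1  -1  4  -2  0 ]
  [ 0   0  0   0  1 ]
  [ 0   0  0   0  0 ]
  [ 0   0  0   0  0 ]
The reduced form has 2 nonzero rows.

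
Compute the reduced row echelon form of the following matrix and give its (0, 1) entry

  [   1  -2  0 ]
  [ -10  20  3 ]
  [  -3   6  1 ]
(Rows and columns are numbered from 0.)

ρ2 -> ρ2 + 10·ρ1
  [  1  -2  0 ]
  [  0   0  3 ]
  [ -3   6  1 ]
ρ3 -> ρ3 + 3·ρ1
  [ 1  -2  0 ]
  [ 0   0  3 ]
  [ 0   0  1 ]
ρ2 -> 1/3·ρ2
  [ 1  -2  0 ]
  [ 0   0  1 ]
  [ 0   0  1 ]
ρ3 -> ρ3 − ρ2
  [ 1  -2  0 ]
  [ 0   0  1 ]
  [ 0   0  0 ]

-2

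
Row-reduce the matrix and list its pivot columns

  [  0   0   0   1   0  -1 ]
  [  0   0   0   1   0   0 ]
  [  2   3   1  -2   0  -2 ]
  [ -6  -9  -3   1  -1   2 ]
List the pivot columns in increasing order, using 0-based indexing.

0, 3, 4, 5

R1 ↔ R3
  [  2   3   1  -2   0  -2 ]
  [  0   0   0   1   0   0 ]
  [  0   0   0   1   0  -1 ]
  [ -6  -9  -3   1  -1   2 ]
R1 -> 1/2·R1
  [  1  3/2  1/2  -1   0  -1 ]
  [  0    0    0   1   0   0 ]
  [  0    0    0   1   0  -1 ]
  [ -6   -9   -3   1  -1   2 ]
R4 -> R4 + 6·R1
  [ 1  3/2  1/2  -1   0  -1 ]
  [ 0    0    0   1   0   0 ]
  [ 0    0    0   1   0  -1 ]
  [ 0    0    0  -5  -1  -4 ]
R3 -> R3 − R2
  [ 1  3/2  1/2  -1   0  -1 ]
  [ 0    0    0   1   0   0 ]
  [ 0    0    0   0   0  -1 ]
  [ 0    0    0  -5  -1  -4 ]
R4 -> R4 + 5·R2
  [ 1  3/2  1/2  -1   0  -1 ]
  [ 0    0    0   1   0   0 ]
  [ 0    0    0   0   0  -1 ]
  [ 0    0    0   0  -1  -4 ]
R3 ↔ R4
  [ 1  3/2  1/2  -1   0  -1 ]
  [ 0    0    0   1   0   0 ]
  [ 0    0    0   0  -1  -4 ]
  [ 0    0    0   0   0  -1 ]
R3 -> -1·R3
  [ 1  3/2  1/2  -1  0  -1 ]
  [ 0    0    0   1  0   0 ]
  [ 0    0    0   0  1   4 ]
  [ 0    0    0   0  0  -1 ]
R4 -> -1·R4
  [ 1  3/2  1/2  -1  0  -1 ]
  [ 0    0    0   1  0   0 ]
  [ 0    0    0   0  1   4 ]
  [ 0    0    0   0  0   1 ]
R3 -> R3 − 4·R4
  [ 1  3/2  1/2  -1  0  -1 ]
  [ 0    0    0   1  0   0 ]
  [ 0    0    0   0  1   0 ]
  [ 0    0    0   0  0   1 ]
R1 -> R1 + R4
  [ 1  3/2  1/2  -1  0  0 ]
  [ 0    0    0   1  0  0 ]
  [ 0    0    0   0  1  0 ]
  [ 0    0    0   0  0  1 ]
R1 -> R1 + R2
  [ 1  3/2  1/2  0  0  0 ]
  [ 0    0    0  1  0  0 ]
  [ 0    0    0  0  1  0 ]
  [ 0    0    0  0  0  1 ]
Pivot columns are the columns containing a leading 1.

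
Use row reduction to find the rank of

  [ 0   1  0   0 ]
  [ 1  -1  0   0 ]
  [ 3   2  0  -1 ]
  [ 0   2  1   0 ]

rank = 4

Swap R1 and R2.
  [ 1  -1  0   0 ]
  [ 0   1  0   0 ]
  [ 3   2  0  -1 ]
  [ 0   2  1   0 ]
Subtract 3 times R1 from R3.
  [ 1  -1  0   0 ]
  [ 0   1  0   0 ]
  [ 0   5  0  -1 ]
  [ 0   2  1   0 ]
Subtract 5 times R2 from R3.
  [ 1  -1  0   0 ]
  [ 0   1  0   0 ]
  [ 0   0  0  -1 ]
  [ 0   2  1   0 ]
Subtract 2 times R2 from R4.
  [ 1  -1  0   0 ]
  [ 0   1  0   0 ]
  [ 0   0  0  -1 ]
  [ 0   0  1   0 ]
Swap R3 and R4.
  [ 1  -1  0   0 ]
  [ 0   1  0   0 ]
  [ 0   0  1   0 ]
  [ 0   0  0  -1 ]
Multiply R4 by -1.
  [ 1  -1  0  0 ]
  [ 0   1  0  0 ]
  [ 0   0  1  0 ]
  [ 0   0  0  1 ]
Add R2 to R1.
  [ 1  0  0  0 ]
  [ 0  1  0  0 ]
  [ 0  0  1  0 ]
  [ 0  0  0  1 ]
The reduced form has 4 nonzero rows.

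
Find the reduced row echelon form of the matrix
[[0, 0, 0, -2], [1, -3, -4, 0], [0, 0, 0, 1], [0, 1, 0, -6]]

r1 <-> r2
r2 <-> r4
r4 -> r4 + 2·r3
r2 -> r2 + 6·r3
r1 -> r1 + 3·r2

[[1, 0, -4, 0], [0, 1, 0, 0], [0, 0, 0, 1], [0, 0, 0, 0]]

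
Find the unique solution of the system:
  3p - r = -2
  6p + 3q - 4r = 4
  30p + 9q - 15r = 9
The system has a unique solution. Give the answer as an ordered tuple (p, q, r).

(1, 6, 5)

Form the augmented matrix and row-reduce:
  [  3  0   -1  |  -2 ]
  [  6  3   -4  |   4 ]
  [ 30  9  -15  |   9 ]
R1 ← 1/3·R1
  [  1  0  -1/3  |  -2/3 ]
  [  6  3    -4  |     4 ]
  [ 30  9   -15  |     9 ]
R2 ← R2 − 6·R1
  [  1  0  -1/3  |  -2/3 ]
  [  0  3    -2  |     8 ]
  [ 30  9   -15  |     9 ]
R3 ← R3 − 30·R1
  [ 1  0  -1/3  |  -2/3 ]
  [ 0  3    -2  |     8 ]
  [ 0  9    -5  |    29 ]
R2 ← 1/3·R2
  [ 1  0  -1/3  |  -2/3 ]
  [ 0  1  -2/3  |   8/3 ]
  [ 0  9    -5  |    29 ]
R3 ← R3 − 9·R2
  [ 1  0  -1/3  |  -2/3 ]
  [ 0  1  -2/3  |   8/3 ]
  [ 0  0     1  |     5 ]
R2 ← R2 + 2/3·R3
  [ 1  0  -1/3  |  -2/3 ]
  [ 0  1     0  |     6 ]
  [ 0  0     1  |     5 ]
R1 ← R1 + 1/3·R3
  [ 1  0  0  |  1 ]
  [ 0  1  0  |  6 ]
  [ 0  0  1  |  5 ]
Reading off the last column: p = 1, q = 6, r = 5.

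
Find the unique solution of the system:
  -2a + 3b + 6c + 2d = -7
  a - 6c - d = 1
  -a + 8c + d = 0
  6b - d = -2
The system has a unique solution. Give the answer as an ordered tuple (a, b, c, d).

Form the augmented matrix and row-reduce:
  [ -2  3   6   2  |  -7 ]
  [  1  0  -6  -1  |   1 ]
  [ -1  0   8   1  |   0 ]
  [  0  6   0  -1  |  -2 ]
R1 := -1/2·R1
R2 := R2 − R1
R3 := R3 + R1
R2 := 2/3·R2
R3 := R3 + 3/2·R2
R4 := R4 − 6·R2
R3 := 1/2·R3
R4 := R4 − 12·R3
R4 := -1·R4
R1 := R1 + R4
R2 := R2 + 2·R3
R1 := R1 + 3·R3
R1 := R1 + 3/2·R2
Reading off the last column: a = 2, b = -2/3, c = 1/2, d = -2.

(2, -2/3, 1/2, -2)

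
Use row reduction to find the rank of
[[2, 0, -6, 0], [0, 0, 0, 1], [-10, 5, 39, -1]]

rank = 3

r1 -> 1/2·r1
r3 -> r3 + 10·r1
r2 ↔ r3
r2 -> 1/5·r2
r2 -> r2 + 1/5·r3
The reduced form has 3 nonzero rows.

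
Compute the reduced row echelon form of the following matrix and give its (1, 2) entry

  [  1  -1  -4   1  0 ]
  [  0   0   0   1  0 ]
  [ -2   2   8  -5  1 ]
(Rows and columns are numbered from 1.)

-1

R3 → R3 + 2·R1
  [ 1  -1  -4   1  0 ]
  [ 0   0   0   1  0 ]
  [ 0   0   0  -3  1 ]
R3 → R3 + 3·R2
  [ 1  -1  -4  1  0 ]
  [ 0   0   0  1  0 ]
  [ 0   0   0  0  1 ]
R1 → R1 − R2
  [ 1  -1  -4  0  0 ]
  [ 0   0   0  1  0 ]
  [ 0   0   0  0  1 ]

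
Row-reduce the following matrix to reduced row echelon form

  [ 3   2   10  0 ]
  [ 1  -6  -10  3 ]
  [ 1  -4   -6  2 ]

[[1, 0, 2, 0], [0, 1, 2, 0], [0, 0, 0, 1]]

Multiply ρ1 by 1/3.
  [ 1  2/3  10/3  0 ]
  [ 1   -6   -10  3 ]
  [ 1   -4    -6  2 ]
Subtract ρ1 from ρ2.
  [ 1    2/3   10/3  0 ]
  [ 0  -20/3  -40/3  3 ]
  [ 1     -4     -6  2 ]
Subtract ρ1 from ρ3.
  [ 1    2/3   10/3  0 ]
  [ 0  -20/3  -40/3  3 ]
  [ 0  -14/3  -28/3  2 ]
Multiply ρ2 by -3/20.
  [ 1    2/3   10/3      0 ]
  [ 0      1      2  -9/20 ]
  [ 0  -14/3  -28/3      2 ]
Add 14/3 times ρ2 to ρ3.
  [ 1  2/3  10/3      0 ]
  [ 0    1     2  -9/20 ]
  [ 0    0     0  -1/10 ]
Multiply ρ3 by -10.
  [ 1  2/3  10/3      0 ]
  [ 0    1     2  -9/20 ]
  [ 0    0     0      1 ]
Add 9/20 times ρ3 to ρ2.
  [ 1  2/3  10/3  0 ]
  [ 0    1     2  0 ]
  [ 0    0     0  1 ]
Subtract 2/3 times ρ2 from ρ1.
  [ 1  0  2  0 ]
  [ 0  1  2  0 ]
  [ 0  0  0  1 ]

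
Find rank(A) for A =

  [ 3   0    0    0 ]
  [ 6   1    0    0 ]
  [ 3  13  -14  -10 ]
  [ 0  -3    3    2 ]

rank = 4

R1 ← 1/3·R1
  [ 1   0    0    0 ]
  [ 6   1    0    0 ]
  [ 3  13  -14  -10 ]
  [ 0  -3    3    2 ]
R2 ← R2 − 6·R1
  [ 1   0    0    0 ]
  [ 0   1    0    0 ]
  [ 3  13  -14  -10 ]
  [ 0  -3    3    2 ]
R3 ← R3 − 3·R1
  [ 1   0    0    0 ]
  [ 0   1    0    0 ]
  [ 0  13  -14  -10 ]
  [ 0  -3    3    2 ]
R3 ← R3 − 13·R2
  [ 1   0    0    0 ]
  [ 0   1    0    0 ]
  [ 0   0  -14  -10 ]
  [ 0  -3    3    2 ]
R4 ← R4 + 3·R2
  [ 1  0    0    0 ]
  [ 0  1    0    0 ]
  [ 0  0  -14  -10 ]
  [ 0  0    3    2 ]
R3 ← -1/14·R3
  [ 1  0  0    0 ]
  [ 0  1  0    0 ]
  [ 0  0  1  5/7 ]
  [ 0  0  3    2 ]
R4 ← R4 − 3·R3
  [ 1  0  0     0 ]
  [ 0  1  0     0 ]
  [ 0  0  1   5/7 ]
  [ 0  0  0  -1/7 ]
R4 ← -7·R4
  [ 1  0  0    0 ]
  [ 0  1  0    0 ]
  [ 0  0  1  5/7 ]
  [ 0  0  0    1 ]
R3 ← R3 − 5/7·R4
  [ 1  0  0  0 ]
  [ 0  1  0  0 ]
  [ 0  0  1  0 ]
  [ 0  0  0  1 ]
The reduced form has 4 nonzero rows.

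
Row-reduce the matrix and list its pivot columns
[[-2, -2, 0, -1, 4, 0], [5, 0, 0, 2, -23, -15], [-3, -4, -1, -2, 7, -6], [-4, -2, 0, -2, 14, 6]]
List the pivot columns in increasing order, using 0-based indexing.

r1 ← -1/2·r1
  [  1   1   0  1/2   -2    0 ]
  [  5   0   0    2  -23  -15 ]
  [ -3  -4  -1   -2    7   -6 ]
  [ -4  -2   0   -2   14    6 ]
r2 ← r2 − 5·r1
  [  1   1   0   1/2   -2    0 ]
  [  0  -5   0  -1/2  -13  -15 ]
  [ -3  -4  -1    -2    7   -6 ]
  [ -4  -2   0    -2   14    6 ]
r3 ← r3 + 3·r1
  [  1   1   0   1/2   -2    0 ]
  [  0  -5   0  -1/2  -13  -15 ]
  [  0  -1  -1  -1/2    1   -6 ]
  [ -4  -2   0    -2   14    6 ]
r4 ← r4 + 4·r1
  [ 1   1   0   1/2   -2    0 ]
  [ 0  -5   0  -1/2  -13  -15 ]
  [ 0  -1  -1  -1/2    1   -6 ]
  [ 0   2   0     0    6    6 ]
r2 ← -1/5·r2
  [ 1   1   0   1/2    -2   0 ]
  [ 0   1   0  1/10  13/5   3 ]
  [ 0  -1  -1  -1/2     1  -6 ]
  [ 0   2   0     0     6   6 ]
r3 ← r3 + r2
  [ 1  1   0   1/2    -2   0 ]
  [ 0  1   0  1/10  13/5   3 ]
  [ 0  0  -1  -2/5  18/5  -3 ]
  [ 0  2   0     0     6   6 ]
r4 ← r4 − 2·r2
  [ 1  1   0   1/2    -2   0 ]
  [ 0  1   0  1/10  13/5   3 ]
  [ 0  0  -1  -2/5  18/5  -3 ]
  [ 0  0   0  -1/5   4/5   0 ]
r3 ← -1·r3
  [ 1  1  0   1/2     -2  0 ]
  [ 0  1  0  1/10   13/5  3 ]
  [ 0  0  1   2/5  -18/5  3 ]
  [ 0  0  0  -1/5    4/5  0 ]
r4 ← -5·r4
  [ 1  1  0   1/2     -2  0 ]
  [ 0  1  0  1/10   13/5  3 ]
  [ 0  0  1   2/5  -18/5  3 ]
  [ 0  0  0     1     -4  0 ]
r3 ← r3 − 2/5·r4
  [ 1  1  0   1/2    -2  0 ]
  [ 0  1  0  1/10  13/5  3 ]
  [ 0  0  1     0    -2  3 ]
  [ 0  0  0     1    -4  0 ]
r2 ← r2 − 1/10·r4
  [ 1  1  0  1/2  -2  0 ]
  [ 0  1  0    0   3  3 ]
  [ 0  0  1    0  -2  3 ]
  [ 0  0  0    1  -4  0 ]
r1 ← r1 − 1/2·r4
  [ 1  1  0  0   0  0 ]
  [ 0  1  0  0   3  3 ]
  [ 0  0  1  0  -2  3 ]
  [ 0  0  0  1  -4  0 ]
r1 ← r1 − r2
  [ 1  0  0  0  -3  -3 ]
  [ 0  1  0  0   3   3 ]
  [ 0  0  1  0  -2   3 ]
  [ 0  0  0  1  -4   0 ]
Pivot columns are the columns containing a leading 1.

0, 1, 2, 3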